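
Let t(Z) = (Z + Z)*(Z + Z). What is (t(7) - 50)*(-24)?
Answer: -3504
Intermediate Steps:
t(Z) = 4*Z**2 (t(Z) = (2*Z)*(2*Z) = 4*Z**2)
(t(7) - 50)*(-24) = (4*7**2 - 50)*(-24) = (4*49 - 50)*(-24) = (196 - 50)*(-24) = 146*(-24) = -3504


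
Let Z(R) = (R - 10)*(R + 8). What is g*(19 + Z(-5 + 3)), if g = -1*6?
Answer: 318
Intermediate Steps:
Z(R) = (-10 + R)*(8 + R)
g = -6
g*(19 + Z(-5 + 3)) = -6*(19 + (-80 + (-5 + 3)² - 2*(-5 + 3))) = -6*(19 + (-80 + (-2)² - 2*(-2))) = -6*(19 + (-80 + 4 + 4)) = -6*(19 - 72) = -6*(-53) = 318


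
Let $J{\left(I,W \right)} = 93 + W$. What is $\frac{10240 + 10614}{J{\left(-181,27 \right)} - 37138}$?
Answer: $- \frac{10427}{18509} \approx -0.56335$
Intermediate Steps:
$\frac{10240 + 10614}{J{\left(-181,27 \right)} - 37138} = \frac{10240 + 10614}{\left(93 + 27\right) - 37138} = \frac{20854}{120 - 37138} = \frac{20854}{-37018} = 20854 \left(- \frac{1}{37018}\right) = - \frac{10427}{18509}$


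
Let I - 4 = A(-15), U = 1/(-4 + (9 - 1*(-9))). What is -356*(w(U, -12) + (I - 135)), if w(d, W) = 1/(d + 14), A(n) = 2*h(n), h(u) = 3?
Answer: 8761516/197 ≈ 44475.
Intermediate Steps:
A(n) = 6 (A(n) = 2*3 = 6)
U = 1/14 (U = 1/(-4 + (9 + 9)) = 1/(-4 + 18) = 1/14 ≈ 0.071429)
w(d, W) = 1/(14 + d)
I = 10 (I = 4 + 6 = 10)
-356*(w(U, -12) + (I - 135)) = -356*(1/(14 + 1/14) + (10 - 135)) = -356*(1/(197/14) - 125) = -356*(14/197 - 125) = -356*(-24611/197) = 8761516/197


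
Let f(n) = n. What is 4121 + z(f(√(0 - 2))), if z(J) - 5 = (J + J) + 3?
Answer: 4129 + 2*I*√2 ≈ 4129.0 + 2.8284*I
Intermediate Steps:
z(J) = 8 + 2*J (z(J) = 5 + ((J + J) + 3) = 5 + (2*J + 3) = 5 + (3 + 2*J) = 8 + 2*J)
4121 + z(f(√(0 - 2))) = 4121 + (8 + 2*√(0 - 2)) = 4121 + (8 + 2*√(-2)) = 4121 + (8 + 2*(I*√2)) = 4121 + (8 + 2*I*√2) = 4129 + 2*I*√2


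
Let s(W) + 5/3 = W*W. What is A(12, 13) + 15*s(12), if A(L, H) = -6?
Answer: 2129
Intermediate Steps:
s(W) = -5/3 + W**2 (s(W) = -5/3 + W*W = -5/3 + W**2)
A(12, 13) + 15*s(12) = -6 + 15*(-5/3 + 12**2) = -6 + 15*(-5/3 + 144) = -6 + 15*(427/3) = -6 + 2135 = 2129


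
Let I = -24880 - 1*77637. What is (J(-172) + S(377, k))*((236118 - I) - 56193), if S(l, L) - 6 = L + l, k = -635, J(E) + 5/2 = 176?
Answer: -22171697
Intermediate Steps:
J(E) = 347/2 (J(E) = -5/2 + 176 = 347/2)
I = -102517 (I = -24880 - 77637 = -102517)
S(l, L) = 6 + L + l (S(l, L) = 6 + (L + l) = 6 + L + l)
(J(-172) + S(377, k))*((236118 - I) - 56193) = (347/2 + (6 - 635 + 377))*((236118 - 1*(-102517)) - 56193) = (347/2 - 252)*((236118 + 102517) - 56193) = -157*(338635 - 56193)/2 = -157/2*282442 = -22171697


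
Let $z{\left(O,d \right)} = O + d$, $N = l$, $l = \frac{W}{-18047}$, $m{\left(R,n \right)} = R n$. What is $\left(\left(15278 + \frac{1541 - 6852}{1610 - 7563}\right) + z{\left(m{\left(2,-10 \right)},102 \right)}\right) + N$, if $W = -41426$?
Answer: $\frac{1650525486355}{107433791} \approx 15363.0$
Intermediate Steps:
$l = \frac{41426}{18047}$ ($l = - \frac{41426}{-18047} = \left(-41426\right) \left(- \frac{1}{18047}\right) = \frac{41426}{18047} \approx 2.2955$)
$N = \frac{41426}{18047} \approx 2.2955$
$\left(\left(15278 + \frac{1541 - 6852}{1610 - 7563}\right) + z{\left(m{\left(2,-10 \right)},102 \right)}\right) + N = \left(\left(15278 + \frac{1541 - 6852}{1610 - 7563}\right) + \left(2 \left(-10\right) + 102\right)\right) + \frac{41426}{18047} = \left(\left(15278 - \frac{5311}{-5953}\right) + \left(-20 + 102\right)\right) + \frac{41426}{18047} = \left(\left(15278 - - \frac{5311}{5953}\right) + 82\right) + \frac{41426}{18047} = \left(\left(15278 + \frac{5311}{5953}\right) + 82\right) + \frac{41426}{18047} = \left(\frac{90955245}{5953} + 82\right) + \frac{41426}{18047} = \frac{91443391}{5953} + \frac{41426}{18047} = \frac{1650525486355}{107433791}$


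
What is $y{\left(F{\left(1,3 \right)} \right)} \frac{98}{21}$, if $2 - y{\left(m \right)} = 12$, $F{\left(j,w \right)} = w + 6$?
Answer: $- \frac{140}{3} \approx -46.667$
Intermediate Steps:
$F{\left(j,w \right)} = 6 + w$
$y{\left(m \right)} = -10$ ($y{\left(m \right)} = 2 - 12 = -10$)
$y{\left(F{\left(1,3 \right)} \right)} \frac{98}{21} = - 10 \cdot \frac{98}{21} = - 10 \cdot 98 \cdot \frac{1}{21} = \left(-10\right) \frac{14}{3} = - \frac{140}{3}$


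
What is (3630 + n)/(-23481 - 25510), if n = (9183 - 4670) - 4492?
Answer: -3651/48991 ≈ -0.074524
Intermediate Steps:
n = 21 (n = 4513 - 4492 = 21)
(3630 + n)/(-23481 - 25510) = (3630 + 21)/(-23481 - 25510) = 3651/(-48991) = 3651*(-1/48991) = -3651/48991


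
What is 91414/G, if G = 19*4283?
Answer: 91414/81377 ≈ 1.1233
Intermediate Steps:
G = 81377
91414/G = 91414/81377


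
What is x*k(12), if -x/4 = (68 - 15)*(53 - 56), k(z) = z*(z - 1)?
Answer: 83952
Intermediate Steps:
k(z) = z*(-1 + z)
x = 636 (x = -4*(68 - 15)*(53 - 56) = -212*(-3) = -4*(-159) = 636)
x*k(12) = 636*(12*(-1 + 12)) = 636*(12*11) = 636*132 = 83952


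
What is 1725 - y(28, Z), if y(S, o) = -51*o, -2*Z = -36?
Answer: 2643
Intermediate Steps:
Z = 18 (Z = -½*(-36) = 18)
1725 - y(28, Z) = 1725 - (-51)*18 = 1725 - 1*(-918) = 1725 + 918 = 2643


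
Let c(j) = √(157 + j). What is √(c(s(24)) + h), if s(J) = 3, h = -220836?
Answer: 2*√(-55209 + √10) ≈ 469.92*I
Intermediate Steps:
√(c(s(24)) + h) = √(√(157 + 3) - 220836) = √(√160 - 220836) = √(4*√10 - 220836) = √(-220836 + 4*√10)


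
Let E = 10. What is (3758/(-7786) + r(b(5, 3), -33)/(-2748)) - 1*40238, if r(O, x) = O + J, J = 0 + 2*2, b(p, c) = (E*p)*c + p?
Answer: -626594553/15572 ≈ -40239.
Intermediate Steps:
b(p, c) = p + 10*c*p (b(p, c) = (10*p)*c + p = 10*c*p + p = p + 10*c*p)
J = 4 (J = 0 + 4 = 4)
r(O, x) = 4 + O (r(O, x) = O + 4 = 4 + O)
(3758/(-7786) + r(b(5, 3), -33)/(-2748)) - 1*40238 = (3758/(-7786) + (4 + 5*(1 + 10*3))/(-2748)) - 1*40238 = (3758*(-1/7786) + (4 + 5*(1 + 30))*(-1/2748)) - 40238 = (-1879/3893 + (4 + 5*31)*(-1/2748)) - 40238 = (-1879/3893 + (4 + 155)*(-1/2748)) - 40238 = (-1879/3893 + 159*(-1/2748)) - 40238 = (-1879/3893 - 53/916) - 40238 = -8417/15572 - 40238 = -626594553/15572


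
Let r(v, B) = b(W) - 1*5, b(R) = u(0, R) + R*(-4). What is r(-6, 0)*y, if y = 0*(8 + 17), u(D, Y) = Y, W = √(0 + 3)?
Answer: 0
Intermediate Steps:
W = √3 ≈ 1.7320
b(R) = -3*R (b(R) = R + R*(-4) = R - 4*R = -3*R)
r(v, B) = -5 - 3*√3 (r(v, B) = -3*√3 - 1*5 = -3*√3 - 5 = -5 - 3*√3)
y = 0 (y = 0*25 = 0)
r(-6, 0)*y = (-5 - 3*√3)*0 = 0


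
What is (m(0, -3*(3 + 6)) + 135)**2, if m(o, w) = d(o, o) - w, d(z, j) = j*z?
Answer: 26244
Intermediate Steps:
m(o, w) = o**2 - w (m(o, w) = o*o - w = o**2 - w)
(m(0, -3*(3 + 6)) + 135)**2 = ((0**2 - (-3)*(3 + 6)) + 135)**2 = ((0 - (-3)*9) + 135)**2 = ((0 - 1*(-27)) + 135)**2 = ((0 + 27) + 135)**2 = (27 + 135)**2 = 162**2 = 26244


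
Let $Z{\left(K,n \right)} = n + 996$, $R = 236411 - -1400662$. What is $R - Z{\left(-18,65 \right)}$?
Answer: $1636012$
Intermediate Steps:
$R = 1637073$ ($R = 236411 + 1400662 = 1637073$)
$Z{\left(K,n \right)} = 996 + n$
$R - Z{\left(-18,65 \right)} = 1637073 - \left(996 + 65\right) = 1637073 - 1061 = 1636012$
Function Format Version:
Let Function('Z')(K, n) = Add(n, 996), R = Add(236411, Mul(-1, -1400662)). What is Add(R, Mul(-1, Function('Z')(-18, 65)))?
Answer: 1636012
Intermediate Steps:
R = 1637073 (R = Add(236411, 1400662) = 1637073)
Function('Z')(K, n) = Add(996, n)
Add(R, Mul(-1, Function('Z')(-18, 65))) = Add(1637073, Mul(-1, Add(996, 65))) = Add(1637073, Mul(-1, 1061)) = Add(1637073, -1061) = 1636012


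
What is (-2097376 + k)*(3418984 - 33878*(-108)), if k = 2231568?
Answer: 949785211136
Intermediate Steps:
(-2097376 + k)*(3418984 - 33878*(-108)) = (-2097376 + 2231568)*(3418984 - 33878*(-108)) = 134192*(3418984 + 3658824) = 134192*7077808 = 949785211136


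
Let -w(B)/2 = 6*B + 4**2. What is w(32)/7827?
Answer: -416/7827 ≈ -0.053149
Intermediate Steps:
w(B) = -32 - 12*B (w(B) = -2*(6*B + 4**2) = -2*(6*B + 16) = -2*(16 + 6*B) = -32 - 12*B)
w(32)/7827 = (-32 - 12*32)/7827 = (-32 - 384)*(1/7827) = -416*1/7827 = -416/7827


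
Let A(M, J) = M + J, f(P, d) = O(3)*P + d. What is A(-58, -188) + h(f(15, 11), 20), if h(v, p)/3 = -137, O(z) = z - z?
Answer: -657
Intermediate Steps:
O(z) = 0
f(P, d) = d (f(P, d) = 0*P + d = 0 + d = d)
h(v, p) = -411 (h(v, p) = 3*(-137) = -411)
A(M, J) = J + M
A(-58, -188) + h(f(15, 11), 20) = (-188 - 58) - 411 = -246 - 411 = -657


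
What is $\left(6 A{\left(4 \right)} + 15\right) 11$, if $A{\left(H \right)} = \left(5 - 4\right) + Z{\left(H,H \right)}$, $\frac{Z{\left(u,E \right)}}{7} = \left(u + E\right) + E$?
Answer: $5775$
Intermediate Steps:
$Z{\left(u,E \right)} = 7 u + 14 E$ ($Z{\left(u,E \right)} = 7 \left(\left(u + E\right) + E\right) = 7 \left(\left(E + u\right) + E\right) = 7 \left(u + 2 E\right) = 7 u + 14 E$)
$A{\left(H \right)} = 1 + 21 H$ ($A{\left(H \right)} = \left(5 - 4\right) + \left(7 H + 14 H\right) = 1 + 21 H$)
$\left(6 A{\left(4 \right)} + 15\right) 11 = \left(6 \left(1 + 21 \cdot 4\right) + 15\right) 11 = \left(6 \left(1 + 84\right) + 15\right) 11 = \left(6 \cdot 85 + 15\right) 11 = \left(510 + 15\right) 11 = 525 \cdot 11 = 5775$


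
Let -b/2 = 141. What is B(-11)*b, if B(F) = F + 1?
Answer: 2820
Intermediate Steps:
B(F) = 1 + F
b = -282 (b = -2*141 = -282)
B(-11)*b = (1 - 11)*(-282) = -10*(-282) = 2820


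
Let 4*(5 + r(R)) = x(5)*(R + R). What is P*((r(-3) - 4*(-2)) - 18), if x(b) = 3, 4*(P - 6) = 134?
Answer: -3081/4 ≈ -770.25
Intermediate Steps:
P = 79/2 (P = 6 + (¼)*134 = 6 + 67/2 = 79/2 ≈ 39.500)
r(R) = -5 + 3*R/2 (r(R) = -5 + (3*(R + R))/4 = -5 + (3*(2*R))/4 = -5 + (6*R)/4 = -5 + 3*R/2)
P*((r(-3) - 4*(-2)) - 18) = 79*(((-5 + (3/2)*(-3)) - 4*(-2)) - 18)/2 = 79*(((-5 - 9/2) + 8) - 18)/2 = 79*((-19/2 + 8) - 18)/2 = 79*(-3/2 - 18)/2 = (79/2)*(-39/2) = -3081/4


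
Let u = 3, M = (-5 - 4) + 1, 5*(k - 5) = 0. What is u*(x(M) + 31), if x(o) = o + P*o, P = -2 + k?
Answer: -3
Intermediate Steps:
k = 5 (k = 5 + (⅕)*0 = 5 + 0 = 5)
P = 3 (P = -2 + 5 = 3)
M = -8 (M = -9 + 1 = -8)
x(o) = 4*o (x(o) = o + 3*o = 4*o)
u*(x(M) + 31) = 3*(4*(-8) + 31) = 3*(-32 + 31) = 3*(-1) = -3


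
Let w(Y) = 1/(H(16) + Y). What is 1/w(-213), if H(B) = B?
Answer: -197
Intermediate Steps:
w(Y) = 1/(16 + Y)
1/w(-213) = 1/(1/(16 - 213)) = 1/(1/(-197)) = 1/(-1/197) = -197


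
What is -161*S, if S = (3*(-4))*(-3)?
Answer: -5796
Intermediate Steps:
S = 36 (S = -12*(-3) = 36)
-161*S = -161*36 = -5796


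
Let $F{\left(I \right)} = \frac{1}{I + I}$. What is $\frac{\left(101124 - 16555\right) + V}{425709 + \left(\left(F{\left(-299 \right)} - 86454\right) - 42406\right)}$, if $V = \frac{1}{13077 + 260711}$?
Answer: $\frac{6923039234527}{24300834372694} \approx 0.28489$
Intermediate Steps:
$F{\left(I \right)} = \frac{1}{2 I}$
$V = \frac{1}{273788} \approx 3.6525 \cdot 10^{-6}$
$\frac{\left(101124 - 16555\right) + V}{425709 + \left(\left(F{\left(-299 \right)} - 86454\right) - 42406\right)} = \frac{\left(101124 - 16555\right) + \frac{1}{273788}}{425709 - \left(128860 + \frac{1}{598}\right)} = \frac{84569 + \frac{1}{273788}}{425709 + \left(\left(\frac{1}{2} \left(- \frac{1}{299}\right) - 86454\right) - 42406\right)} = \frac{23153977373}{273788 \left(425709 - \frac{77058281}{598}\right)} = \frac{23153977373}{273788 \cdot \frac{177515701}{598}} = \frac{23153977373}{273788} \cdot \frac{598}{177515701} = \frac{6923039234527}{24300834372694}$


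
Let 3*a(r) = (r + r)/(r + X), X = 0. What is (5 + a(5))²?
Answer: 289/9 ≈ 32.111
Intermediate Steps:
a(r) = ⅔ (a(r) = ((r + r)/(r + 0))/3 = ((2*r)/r)/3 = (⅓)*2 = ⅔)
(5 + a(5))² = (5 + ⅔)² = (17/3)² = 289/9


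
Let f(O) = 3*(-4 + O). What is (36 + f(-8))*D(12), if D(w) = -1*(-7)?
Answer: 0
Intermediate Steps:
D(w) = 7
f(O) = -12 + 3*O
(36 + f(-8))*D(12) = (36 + (-12 + 3*(-8)))*7 = (36 + (-12 - 24))*7 = (36 - 36)*7 = 0*7 = 0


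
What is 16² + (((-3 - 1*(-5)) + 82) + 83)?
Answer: 423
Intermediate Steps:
16² + (((-3 - 1*(-5)) + 82) + 83) = 256 + (((-3 + 5) + 82) + 83) = 256 + ((2 + 82) + 83) = 256 + (84 + 83) = 256 + 167 = 423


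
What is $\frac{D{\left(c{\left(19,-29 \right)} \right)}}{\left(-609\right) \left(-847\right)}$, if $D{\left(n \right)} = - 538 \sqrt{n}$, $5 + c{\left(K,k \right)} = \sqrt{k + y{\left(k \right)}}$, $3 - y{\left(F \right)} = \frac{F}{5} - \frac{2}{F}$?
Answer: $- \frac{538 \sqrt{-105125 + 145 i \sqrt{426155}}}{74794335} \approx -0.00096954 - 0.0025257 i$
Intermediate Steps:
$y{\left(F \right)} = 3 + \frac{2}{F} - \frac{F}{5}$ ($y{\left(F \right)} = 3 - \left(\frac{F}{5} - \frac{2}{F}\right) = 3 - \left(- \frac{2}{F} + \frac{F}{5}\right) = 3 + \frac{2}{F} - \frac{F}{5}$)
$c{\left(K,k \right)} = -5 + \sqrt{3 + \frac{2}{k} + \frac{4 k}{5}}$ ($c{\left(K,k \right)} = -5 + \sqrt{k + \left(3 + \frac{2}{k} - \frac{k}{5}\right)} = -5 + \sqrt{3 + \frac{2}{k} + \frac{4 k}{5}}$)
$\frac{D{\left(c{\left(19,-29 \right)} \right)}}{\left(-609\right) \left(-847\right)} = \frac{\left(-538\right) \sqrt{-5 + \frac{\sqrt{75 + 20 \left(-29\right) + \frac{50}{-29}}}{5}}}{\left(-609\right) \left(-847\right)} = \frac{\left(-538\right) \sqrt{-5 + \frac{\sqrt{75 - 580 + 50 \left(- \frac{1}{29}\right)}}{5}}}{515823} = - 538 \sqrt{-5 + \frac{\sqrt{75 - 580 - \frac{50}{29}}}{5}} \cdot \frac{1}{515823} = - 538 \sqrt{-5 + \frac{\sqrt{- \frac{14695}{29}}}{5}} \cdot \frac{1}{515823} = - 538 \sqrt{-5 + \frac{\frac{1}{29} i \sqrt{426155}}{5}} \cdot \frac{1}{515823} = - 538 \sqrt{-5 + \frac{i \sqrt{426155}}{145}} \cdot \frac{1}{515823} = - \frac{538 \sqrt{-5 + \frac{i \sqrt{426155}}{145}}}{515823}$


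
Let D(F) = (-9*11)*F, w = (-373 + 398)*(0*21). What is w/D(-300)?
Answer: 0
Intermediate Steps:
w = 0 (w = 25*0 = 0)
D(F) = -99*F
w/D(-300) = 0/((-99*(-300))) = 0/29700 = 0*(1/29700) = 0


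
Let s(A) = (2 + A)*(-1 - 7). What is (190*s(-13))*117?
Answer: 1956240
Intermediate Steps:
s(A) = -16 - 8*A (s(A) = (2 + A)*(-8) = -16 - 8*A)
(190*s(-13))*117 = (190*(-16 - 8*(-13)))*117 = (190*(-16 + 104))*117 = (190*88)*117 = 16720*117 = 1956240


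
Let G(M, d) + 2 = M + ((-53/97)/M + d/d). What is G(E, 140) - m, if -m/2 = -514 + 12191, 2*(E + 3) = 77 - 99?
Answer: 31694415/1358 ≈ 23339.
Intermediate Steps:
E = -14 (E = -3 + (77 - 99)/2 = -3 + (½)*(-22) = -3 - 11 = -14)
G(M, d) = -1 + M - 53/(97*M) (G(M, d) = -2 + (M + ((-53/97)/M + d/d)) = -2 + (M + ((-53*1/97)/M + 1)) = -2 + (M + (-53/(97*M) + 1)) = -2 + (M + (1 - 53/(97*M))) = -2 + (1 + M - 53/(97*M)) = -1 + M - 53/(97*M))
m = -23354 (m = -2*(-514 + 12191) = -2*11677 = -23354)
G(E, 140) - m = (-1 - 14 - 53/97/(-14)) - 1*(-23354) = (-1 - 14 - 53/97*(-1/14)) + 23354 = (-1 - 14 + 53/1358) + 23354 = -20317/1358 + 23354 = 31694415/1358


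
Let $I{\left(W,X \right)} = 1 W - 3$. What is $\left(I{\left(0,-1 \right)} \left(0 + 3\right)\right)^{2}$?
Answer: $81$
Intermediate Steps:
$I{\left(W,X \right)} = -3 + W$ ($I{\left(W,X \right)} = W - 3 = -3 + W$)
$\left(I{\left(0,-1 \right)} \left(0 + 3\right)\right)^{2} = \left(\left(-3 + 0\right) \left(0 + 3\right)\right)^{2} = \left(\left(-3\right) 3\right)^{2} = \left(-9\right)^{2} = 81$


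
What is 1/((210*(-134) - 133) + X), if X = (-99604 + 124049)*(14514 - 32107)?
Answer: -1/430089158 ≈ -2.3251e-9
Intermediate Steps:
X = -430060885 (X = 24445*(-17593) = -430060885)
1/((210*(-134) - 133) + X) = 1/((210*(-134) - 133) - 430060885) = 1/((-28140 - 133) - 430060885) = 1/(-28273 - 430060885) = 1/(-430089158) = -1/430089158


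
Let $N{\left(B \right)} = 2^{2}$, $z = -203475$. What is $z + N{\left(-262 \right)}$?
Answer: $-203471$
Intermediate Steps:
$N{\left(B \right)} = 4$
$z + N{\left(-262 \right)} = -203475 + 4 = -203471$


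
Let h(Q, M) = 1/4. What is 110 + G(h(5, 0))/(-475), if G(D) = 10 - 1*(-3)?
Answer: 52237/475 ≈ 109.97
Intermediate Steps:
h(Q, M) = 1/4
G(D) = 13 (G(D) = 10 + 3 = 13)
110 + G(h(5, 0))/(-475) = 110 + 13/(-475) = 110 + 13*(-1/475) = 110 - 13/475 = 52237/475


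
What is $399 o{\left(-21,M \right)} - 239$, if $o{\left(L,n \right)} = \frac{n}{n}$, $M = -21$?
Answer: $160$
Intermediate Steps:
$o{\left(L,n \right)} = 1$
$399 o{\left(-21,M \right)} - 239 = 399 \cdot 1 - 239 = 399 - 239 = 160$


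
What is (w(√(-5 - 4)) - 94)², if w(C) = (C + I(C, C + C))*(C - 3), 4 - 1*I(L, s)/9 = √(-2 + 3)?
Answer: 28672 - 26496*I ≈ 28672.0 - 26496.0*I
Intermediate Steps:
I(L, s) = 27 (I(L, s) = 36 - 9*√(-2 + 3) = 36 - 9*√1 = 36 - 9*1 = 36 - 9 = 27)
w(C) = (-3 + C)*(27 + C) (w(C) = (C + 27)*(C - 3) = (27 + C)*(-3 + C) = (-3 + C)*(27 + C))
(w(√(-5 - 4)) - 94)² = ((-81 + (√(-5 - 4))² + 24*√(-5 - 4)) - 94)² = ((-81 + (√(-9))² + 24*√(-9)) - 94)² = ((-81 + (3*I)² + 24*(3*I)) - 94)² = ((-81 - 9 + 72*I) - 94)² = ((-90 + 72*I) - 94)² = (-184 + 72*I)²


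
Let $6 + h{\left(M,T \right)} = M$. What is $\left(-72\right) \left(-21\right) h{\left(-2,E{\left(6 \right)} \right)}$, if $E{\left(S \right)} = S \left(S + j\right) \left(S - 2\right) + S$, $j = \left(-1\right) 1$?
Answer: $-12096$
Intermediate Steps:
$j = -1$
$E{\left(S \right)} = S + S \left(-1 + S\right) \left(-2 + S\right)$ ($E{\left(S \right)} = S \left(S - 1\right) \left(S - 2\right) + S = S \left(-1 + S\right) \left(-2 + S\right) + S = S + S \left(-1 + S\right) \left(-2 + S\right)$)
$h{\left(M,T \right)} = -6 + M$
$\left(-72\right) \left(-21\right) h{\left(-2,E{\left(6 \right)} \right)} = \left(-72\right) \left(-21\right) \left(-6 - 2\right) = 1512 \left(-8\right) = -12096$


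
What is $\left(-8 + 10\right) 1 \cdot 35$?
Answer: $70$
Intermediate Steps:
$\left(-8 + 10\right) 1 \cdot 35 = 2 \cdot 1 \cdot 35 = 2 \cdot 35 = 70$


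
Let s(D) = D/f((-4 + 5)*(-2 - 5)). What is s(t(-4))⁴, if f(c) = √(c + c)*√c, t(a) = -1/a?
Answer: 1/2458624 ≈ 4.0673e-7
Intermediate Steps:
f(c) = c*√2 (f(c) = √(2*c)*√c = (√2*√c)*√c = c*√2)
s(D) = -D*√2/14 (s(D) = D/((((-4 + 5)*(-2 - 5))*√2)) = D/(((1*(-7))*√2)) = D/((-7*√2)) = D*(-√2/14) = -D*√2/14)
s(t(-4))⁴ = (-(-1/(-4))*√2/14)⁴ = (-(-1*(-¼))*√2/14)⁴ = (-1/14*¼*√2)⁴ = (-√2/56)⁴ = 1/2458624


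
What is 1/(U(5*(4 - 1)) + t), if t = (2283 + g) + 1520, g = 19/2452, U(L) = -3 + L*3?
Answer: 2452/9427959 ≈ 0.00026008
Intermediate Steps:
U(L) = -3 + 3*L
g = 19/2452 (g = 19*(1/2452) = 19/2452 ≈ 0.0077488)
t = 9324975/2452 (t = (2283 + 19/2452) + 1520 = 5597935/2452 + 1520 = 9324975/2452 ≈ 3803.0)
1/(U(5*(4 - 1)) + t) = 1/((-3 + 3*(5*(4 - 1))) + 9324975/2452) = 1/((-3 + 3*(5*3)) + 9324975/2452) = 1/((-3 + 3*15) + 9324975/2452) = 1/((-3 + 45) + 9324975/2452) = 1/(42 + 9324975/2452) = 1/(9427959/2452) = 2452/9427959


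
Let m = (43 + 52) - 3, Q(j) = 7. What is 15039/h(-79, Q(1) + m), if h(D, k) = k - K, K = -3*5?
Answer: 5013/38 ≈ 131.92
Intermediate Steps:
K = -15
m = 92 (m = 95 - 3 = 92)
h(D, k) = 15 + k (h(D, k) = k - 1*(-15) = k + 15 = 15 + k)
15039/h(-79, Q(1) + m) = 15039/(15 + (7 + 92)) = 15039/(15 + 99) = 15039/114 = 15039*(1/114) = 5013/38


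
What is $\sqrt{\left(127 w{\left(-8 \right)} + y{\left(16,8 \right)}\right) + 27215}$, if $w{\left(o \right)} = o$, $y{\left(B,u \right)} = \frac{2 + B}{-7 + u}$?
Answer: $3 \sqrt{2913} \approx 161.92$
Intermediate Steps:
$y{\left(B,u \right)} = \frac{2 + B}{-7 + u}$
$\sqrt{\left(127 w{\left(-8 \right)} + y{\left(16,8 \right)}\right) + 27215} = \sqrt{\left(127 \left(-8\right) + \frac{2 + 16}{-7 + 8}\right) + 27215} = \sqrt{\left(-1016 + 1^{-1} \cdot 18\right) + 27215} = \sqrt{\left(-1016 + 1 \cdot 18\right) + 27215} = \sqrt{\left(-1016 + 18\right) + 27215} = \sqrt{-998 + 27215} = \sqrt{26217} = 3 \sqrt{2913}$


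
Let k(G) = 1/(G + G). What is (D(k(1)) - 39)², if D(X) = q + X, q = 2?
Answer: 5329/4 ≈ 1332.3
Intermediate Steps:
k(G) = 1/(2*G)
D(X) = 2 + X
(D(k(1)) - 39)² = ((2 + (½)/1) - 39)² = ((2 + (½)*1) - 39)² = ((2 + ½) - 39)² = (5/2 - 39)² = (-73/2)² = 5329/4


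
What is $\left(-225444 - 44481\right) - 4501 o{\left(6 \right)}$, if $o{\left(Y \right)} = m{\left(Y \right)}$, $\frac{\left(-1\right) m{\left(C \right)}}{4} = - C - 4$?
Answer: $-449965$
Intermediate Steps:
$m{\left(C \right)} = 16 + 4 C$ ($m{\left(C \right)} = - 4 \left(- C - 4\right) = - 4 \left(-4 - C\right) = 16 + 4 C$)
$o{\left(Y \right)} = 16 + 4 Y$
$\left(-225444 - 44481\right) - 4501 o{\left(6 \right)} = \left(-225444 - 44481\right) - 4501 \left(16 + 4 \cdot 6\right) = -269925 - 4501 \left(16 + 24\right) = -269925 - 180040 = -449965$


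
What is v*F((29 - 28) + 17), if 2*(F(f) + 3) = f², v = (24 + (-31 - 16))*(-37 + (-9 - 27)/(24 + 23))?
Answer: 6491175/47 ≈ 1.3811e+5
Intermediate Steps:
v = 40825/47 (v = (24 - 47)*(-37 - 36/47) = -23*(-37 - 36*1/47) = -23*(-37 - 36/47) = -23*(-1775/47) = 40825/47 ≈ 868.62)
F(f) = -3 + f²/2
v*F((29 - 28) + 17) = 40825*(-3 + ((29 - 28) + 17)²/2)/47 = 40825*(-3 + (1 + 17)²/2)/47 = 40825*(-3 + (½)*18²)/47 = 40825*(-3 + (½)*324)/47 = 40825*(-3 + 162)/47 = (40825/47)*159 = 6491175/47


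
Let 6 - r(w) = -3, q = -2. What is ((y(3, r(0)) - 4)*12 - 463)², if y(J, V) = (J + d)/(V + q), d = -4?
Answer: 12880921/49 ≈ 2.6288e+5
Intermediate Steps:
r(w) = 9 (r(w) = 6 - 1*(-3) = 6 + 3 = 9)
y(J, V) = (-4 + J)/(-2 + V) (y(J, V) = (J - 4)/(V - 2) = (-4 + J)/(-2 + V))
((y(3, r(0)) - 4)*12 - 463)² = (((-4 + 3)/(-2 + 9) - 4)*12 - 463)² = ((-1/7 - 4)*12 - 463)² = (((⅐)*(-1) - 4)*12 - 463)² = ((-⅐ - 4)*12 - 463)² = (-29/7*12 - 463)² = (-348/7 - 463)² = (-3589/7)² = 12880921/49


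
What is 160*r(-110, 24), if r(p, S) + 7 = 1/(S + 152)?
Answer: -12310/11 ≈ -1119.1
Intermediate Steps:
r(p, S) = -7 + 1/(152 + S) (r(p, S) = -7 + 1/(S + 152) = -7 + 1/(152 + S))
160*r(-110, 24) = 160*((-1063 - 7*24)/(152 + 24)) = 160*((-1063 - 168)/176) = 160*((1/176)*(-1231)) = 160*(-1231/176) = -12310/11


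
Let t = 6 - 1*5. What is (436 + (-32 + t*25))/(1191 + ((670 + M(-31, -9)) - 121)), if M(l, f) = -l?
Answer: 39/161 ≈ 0.24224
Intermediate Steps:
t = 1 (t = 6 - 5 = 1)
(436 + (-32 + t*25))/(1191 + ((670 + M(-31, -9)) - 121)) = (436 + (-32 + 1*25))/(1191 + ((670 - 1*(-31)) - 121)) = (436 + (-32 + 25))/(1191 + ((670 + 31) - 121)) = (436 - 7)/(1191 + (701 - 121)) = 429/(1191 + 580) = 429/1771 = 429*(1/1771) = 39/161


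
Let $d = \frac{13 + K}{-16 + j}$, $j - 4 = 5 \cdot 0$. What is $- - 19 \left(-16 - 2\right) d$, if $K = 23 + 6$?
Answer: $1197$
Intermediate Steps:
$j = 4$ ($j = 4 + 5 \cdot 0 = 4 + 0 = 4$)
$K = 29$
$d = - \frac{7}{2}$ ($d = \frac{13 + 29}{-16 + 4} = \frac{42}{-12} = 42 \left(- \frac{1}{12}\right) = - \frac{7}{2} \approx -3.5$)
$- - 19 \left(-16 - 2\right) d = - \frac{- 19 \left(-16 - 2\right) \left(-7\right)}{2} = - \frac{\left(-19\right) \left(-18\right) \left(-7\right)}{2} = - \frac{342 \left(-7\right)}{2} = \left(-1\right) \left(-1197\right) = 1197$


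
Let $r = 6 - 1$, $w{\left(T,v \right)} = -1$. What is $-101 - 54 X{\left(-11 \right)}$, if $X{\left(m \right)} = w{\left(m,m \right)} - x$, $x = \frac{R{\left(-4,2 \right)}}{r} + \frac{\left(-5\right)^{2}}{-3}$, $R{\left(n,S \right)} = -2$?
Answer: $- \frac{2593}{5} \approx -518.6$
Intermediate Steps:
$r = 5$ ($r = 6 - 1 = 5$)
$x = - \frac{131}{15}$ ($x = - \frac{2}{5} + \frac{\left(-5\right)^{2}}{-3} = \left(-2\right) \frac{1}{5} + 25 \left(- \frac{1}{3}\right) = - \frac{2}{5} - \frac{25}{3} = - \frac{131}{15} \approx -8.7333$)
$X{\left(m \right)} = \frac{116}{15}$ ($X{\left(m \right)} = -1 - - \frac{131}{15} = -1 + \frac{131}{15} = \frac{116}{15}$)
$-101 - 54 X{\left(-11 \right)} = -101 - \frac{2088}{5} = - \frac{2593}{5}$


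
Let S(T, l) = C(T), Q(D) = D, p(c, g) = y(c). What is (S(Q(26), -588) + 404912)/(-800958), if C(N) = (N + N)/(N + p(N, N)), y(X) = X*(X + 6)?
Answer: -6681049/13215807 ≈ -0.50554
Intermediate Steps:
y(X) = X*(6 + X)
p(c, g) = c*(6 + c)
C(N) = 2*N/(N + N*(6 + N)) (C(N) = (N + N)/(N + N*(6 + N)) = (2*N)/(N + N*(6 + N)) = 2*N/(N + N*(6 + N)))
S(T, l) = 2/(7 + T)
(S(Q(26), -588) + 404912)/(-800958) = (2/(7 + 26) + 404912)/(-800958) = (2/33 + 404912)*(-1/800958) = (13362098/33)*(-1/800958) = -6681049/13215807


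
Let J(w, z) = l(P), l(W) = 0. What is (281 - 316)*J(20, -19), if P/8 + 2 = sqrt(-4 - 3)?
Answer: 0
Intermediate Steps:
P = -16 + 8*I*sqrt(7) (P = -16 + 8*sqrt(-4 - 3) = -16 + 8*sqrt(-7) = -16 + 8*(I*sqrt(7)) = -16 + 8*I*sqrt(7) ≈ -16.0 + 21.166*I)
J(w, z) = 0
(281 - 316)*J(20, -19) = (281 - 316)*0 = -35*0 = 0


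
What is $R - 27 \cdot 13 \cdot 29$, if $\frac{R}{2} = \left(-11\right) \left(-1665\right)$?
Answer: $26451$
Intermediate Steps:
$R = 36630$ ($R = 2 \left(\left(-11\right) \left(-1665\right)\right) = 2 \cdot 18315 = 36630$)
$R - 27 \cdot 13 \cdot 29 = 36630 - 27 \cdot 13 \cdot 29 = 36630 - 351 \cdot 29 = 36630 - 10179 = 26451$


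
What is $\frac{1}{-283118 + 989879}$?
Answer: $\frac{1}{706761} \approx 1.4149 \cdot 10^{-6}$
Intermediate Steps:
$\frac{1}{-283118 + 989879} = \frac{1}{706761}$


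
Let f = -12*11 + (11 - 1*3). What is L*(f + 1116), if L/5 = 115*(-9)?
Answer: -5133600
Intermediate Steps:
L = -5175 (L = 5*(115*(-9)) = 5*(-1035) = -5175)
f = -124 (f = -132 + (11 - 3) = -132 + 8 = -124)
L*(f + 1116) = -5175*(-124 + 1116) = -5175*992 = -5133600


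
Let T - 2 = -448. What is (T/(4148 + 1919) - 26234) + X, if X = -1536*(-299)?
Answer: 2627192564/6067 ≈ 4.3303e+5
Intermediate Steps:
T = -446 (T = 2 - 448 = -446)
X = 459264
(T/(4148 + 1919) - 26234) + X = (-446/(4148 + 1919) - 26234) + 459264 = (-446/6067 - 26234) + 459264 = -159162124/6067 + 459264 = 2627192564/6067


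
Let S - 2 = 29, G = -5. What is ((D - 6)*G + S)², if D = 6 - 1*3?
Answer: 2116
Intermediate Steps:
D = 3 (D = 6 - 3 = 3)
S = 31 (S = 2 + 29 = 31)
((D - 6)*G + S)² = ((3 - 6)*(-5) + 31)² = (-3*(-5) + 31)² = (15 + 31)² = 46² = 2116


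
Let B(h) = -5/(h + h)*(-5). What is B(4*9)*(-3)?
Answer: -25/24 ≈ -1.0417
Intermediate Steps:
B(h) = 25/(2*h) (B(h) = -5*1/(2*h)*(-5) = -5/(2*h)*(-5) = 25/(2*h))
B(4*9)*(-3) = (25/(2*((4*9))))*(-3) = ((25/2)/36)*(-3) = ((25/2)*(1/36))*(-3) = (25/72)*(-3) = -25/24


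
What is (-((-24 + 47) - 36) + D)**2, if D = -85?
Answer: 5184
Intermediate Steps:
(-((-24 + 47) - 36) + D)**2 = (-((-24 + 47) - 36) - 85)**2 = (-(23 - 36) - 85)**2 = (-1*(-13) - 85)**2 = (13 - 85)**2 = (-72)**2 = 5184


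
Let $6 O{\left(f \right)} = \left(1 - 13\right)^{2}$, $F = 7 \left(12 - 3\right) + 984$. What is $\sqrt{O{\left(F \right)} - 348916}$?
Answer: $2 i \sqrt{87223} \approx 590.67 i$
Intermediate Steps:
$F = 1047$ ($F = 7 \cdot 9 + 984 = 63 + 984 = 1047$)
$O{\left(f \right)} = 24$ ($O{\left(f \right)} = \frac{\left(1 - 13\right)^{2}}{6} = \frac{\left(-12\right)^{2}}{6} = \frac{1}{6} \cdot 144 = 24$)
$\sqrt{O{\left(F \right)} - 348916} = \sqrt{24 - 348916} = \sqrt{-348892} = 2 i \sqrt{87223}$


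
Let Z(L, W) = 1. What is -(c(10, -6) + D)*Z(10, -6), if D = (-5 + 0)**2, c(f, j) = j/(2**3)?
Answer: -97/4 ≈ -24.250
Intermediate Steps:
c(f, j) = j/8
D = 25 (D = (-5)**2 = 25)
-(c(10, -6) + D)*Z(10, -6) = -((1/8)*(-6) + 25) = -(-3/4 + 25) = -97/4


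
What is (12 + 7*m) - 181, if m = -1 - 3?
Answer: -197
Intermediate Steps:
m = -4
(12 + 7*m) - 181 = (12 + 7*(-4)) - 181 = (12 - 28) - 181 = -16 - 181 = -197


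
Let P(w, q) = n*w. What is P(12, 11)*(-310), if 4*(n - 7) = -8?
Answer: -18600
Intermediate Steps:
n = 5 (n = 7 + (¼)*(-8) = 7 - 2 = 5)
P(w, q) = 5*w
P(12, 11)*(-310) = (5*12)*(-310) = 60*(-310) = -18600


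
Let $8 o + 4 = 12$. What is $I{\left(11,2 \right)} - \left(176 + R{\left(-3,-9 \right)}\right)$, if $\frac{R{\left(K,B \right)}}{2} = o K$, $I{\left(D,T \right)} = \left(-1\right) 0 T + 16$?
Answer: $-154$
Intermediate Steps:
$I{\left(D,T \right)} = 16$ ($I{\left(D,T \right)} = 0 T + 16 = 0 + 16 = 16$)
$o = 1$ ($o = - \frac{1}{2} + \frac{1}{8} \cdot 12 = - \frac{1}{2} + \frac{3}{2} = 1$)
$R{\left(K,B \right)} = 2 K$ ($R{\left(K,B \right)} = 2 \cdot 1 K = 2 K$)
$I{\left(11,2 \right)} - \left(176 + R{\left(-3,-9 \right)}\right) = 16 - \left(176 + 2 \left(-3\right)\right) = 16 - \left(176 - 6\right) = 16 - 170 = -154$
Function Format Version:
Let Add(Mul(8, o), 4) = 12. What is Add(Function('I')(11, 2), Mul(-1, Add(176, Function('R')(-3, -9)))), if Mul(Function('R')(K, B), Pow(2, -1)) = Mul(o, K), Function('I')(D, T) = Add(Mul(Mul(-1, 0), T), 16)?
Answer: -154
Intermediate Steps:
Function('I')(D, T) = 16 (Function('I')(D, T) = Add(Mul(0, T), 16) = Add(0, 16) = 16)
o = 1 (o = Add(Rational(-1, 2), Mul(Rational(1, 8), 12)) = Add(Rational(-1, 2), Rational(3, 2)) = 1)
Function('R')(K, B) = Mul(2, K) (Function('R')(K, B) = Mul(2, Mul(1, K)) = Mul(2, K))
Add(Function('I')(11, 2), Mul(-1, Add(176, Function('R')(-3, -9)))) = Add(16, Mul(-1, Add(176, Mul(2, -3)))) = Add(16, Mul(-1, Add(176, -6))) = Add(16, Mul(-1, 170)) = Add(16, -170) = -154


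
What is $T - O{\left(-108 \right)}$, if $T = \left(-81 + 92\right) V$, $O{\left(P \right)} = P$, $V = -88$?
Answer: $-860$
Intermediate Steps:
$T = -968$ ($T = \left(-81 + 92\right) \left(-88\right) = 11 \left(-88\right) = -968$)
$T - O{\left(-108 \right)} = -968 - -108 = -968 + 108 = -860$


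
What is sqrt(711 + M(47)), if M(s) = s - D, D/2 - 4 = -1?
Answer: 4*sqrt(47) ≈ 27.423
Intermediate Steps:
D = 6 (D = 8 + 2*(-1) = 8 - 2 = 6)
M(s) = -6 + s (M(s) = s - 1*6 = s - 6 = -6 + s)
sqrt(711 + M(47)) = sqrt(711 + (-6 + 47)) = sqrt(711 + 41) = sqrt(752) = 4*sqrt(47)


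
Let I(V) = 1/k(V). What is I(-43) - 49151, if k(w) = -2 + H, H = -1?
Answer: -147454/3 ≈ -49151.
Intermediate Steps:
k(w) = -3 (k(w) = -2 - 1 = -3)
I(V) = -⅓ (I(V) = 1/(-3) = -⅓)
I(-43) - 49151 = -⅓ - 49151 = -147454/3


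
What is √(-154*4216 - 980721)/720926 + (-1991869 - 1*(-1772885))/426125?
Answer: -218984/426125 + 7*I*√33265/720926 ≈ -0.5139 + 0.0017709*I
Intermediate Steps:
√(-154*4216 - 980721)/720926 + (-1991869 - 1*(-1772885))/426125 = √(-649264 - 980721)*(1/720926) + (-1991869 + 1772885)*(1/426125) = √(-1629985)*(1/720926) - 218984*1/426125 = (7*I*√33265)*(1/720926) - 218984/426125 = 7*I*√33265/720926 - 218984/426125 = -218984/426125 + 7*I*√33265/720926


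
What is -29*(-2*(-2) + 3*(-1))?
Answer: -29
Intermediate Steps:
-29*(-2*(-2) + 3*(-1)) = -29*(4 - 3) = -29*1 = -29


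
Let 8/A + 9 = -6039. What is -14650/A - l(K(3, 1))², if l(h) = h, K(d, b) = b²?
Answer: 11075399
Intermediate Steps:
A = -1/756 (A = 8/(-9 - 6039) = 8/(-6048) = 8*(-1/6048) = -1/756 ≈ -0.0013228)
-14650/A - l(K(3, 1))² = -14650/(-1/756) - (1²)² = -14650*(-756) - 1*1² = 11075400 - 1*1 = 11075400 - 1 = 11075399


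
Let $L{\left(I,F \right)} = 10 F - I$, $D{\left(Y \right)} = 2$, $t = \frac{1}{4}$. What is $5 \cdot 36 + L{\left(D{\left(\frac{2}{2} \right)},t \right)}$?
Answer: $\frac{361}{2} \approx 180.5$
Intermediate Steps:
$t = \frac{1}{4} \approx 0.25$
$L{\left(I,F \right)} = - I + 10 F$
$5 \cdot 36 + L{\left(D{\left(\frac{2}{2} \right)},t \right)} = 5 \cdot 36 + \left(\left(-1\right) 2 + 10 \cdot \frac{1}{4}\right) = 180 + \left(-2 + \frac{5}{2}\right) = 180 + \frac{1}{2} = \frac{361}{2}$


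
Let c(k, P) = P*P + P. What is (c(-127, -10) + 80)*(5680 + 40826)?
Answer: 7906020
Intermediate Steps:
c(k, P) = P + P**2 (c(k, P) = P**2 + P = P + P**2)
(c(-127, -10) + 80)*(5680 + 40826) = (-10*(1 - 10) + 80)*(5680 + 40826) = (-10*(-9) + 80)*46506 = (90 + 80)*46506 = 170*46506 = 7906020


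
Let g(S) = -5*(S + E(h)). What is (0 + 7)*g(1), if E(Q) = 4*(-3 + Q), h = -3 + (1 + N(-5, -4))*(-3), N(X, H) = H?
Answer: -455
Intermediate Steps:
h = 6 (h = -3 + (1 - 4)*(-3) = -3 - 3*(-3) = -3 + 9 = 6)
E(Q) = -12 + 4*Q
g(S) = -60 - 5*S (g(S) = -5*(S + (-12 + 4*6)) = -5*(S + (-12 + 24)) = -5*(S + 12) = -5*(12 + S) = -60 - 5*S)
(0 + 7)*g(1) = (0 + 7)*(-60 - 5*1) = 7*(-60 - 5) = 7*(-65) = -455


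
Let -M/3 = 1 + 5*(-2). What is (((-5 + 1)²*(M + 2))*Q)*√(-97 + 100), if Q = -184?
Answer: -85376*√3 ≈ -1.4788e+5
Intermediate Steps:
M = 27 (M = -3*(1 + 5*(-2)) = -3*(1 - 10) = -3*(-9) = 27)
(((-5 + 1)²*(M + 2))*Q)*√(-97 + 100) = (((-5 + 1)²*(27 + 2))*(-184))*√(-97 + 100) = (((-4)²*29)*(-184))*√3 = ((16*29)*(-184))*√3 = (464*(-184))*√3 = -85376*√3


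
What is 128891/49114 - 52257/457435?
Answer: 56392704287/22466462590 ≈ 2.5101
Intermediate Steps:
128891/49114 - 52257/457435 = 56392704287/22466462590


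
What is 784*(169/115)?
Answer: 132496/115 ≈ 1152.1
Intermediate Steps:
784*(169/115) = 132496/115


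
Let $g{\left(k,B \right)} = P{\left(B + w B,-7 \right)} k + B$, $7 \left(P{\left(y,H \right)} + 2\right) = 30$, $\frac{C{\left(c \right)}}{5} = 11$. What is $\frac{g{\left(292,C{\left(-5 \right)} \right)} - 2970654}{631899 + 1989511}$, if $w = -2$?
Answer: $- \frac{20789521}{18349870} \approx -1.133$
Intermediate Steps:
$C{\left(c \right)} = 55$ ($C{\left(c \right)} = 5 \cdot 11 = 55$)
$P{\left(y,H \right)} = \frac{16}{7}$ ($P{\left(y,H \right)} = -2 + \frac{1}{7} \cdot 30 = -2 + \frac{30}{7} = \frac{16}{7}$)
$g{\left(k,B \right)} = B + \frac{16 k}{7}$ ($g{\left(k,B \right)} = \frac{16 k}{7} + B = B + \frac{16 k}{7}$)
$\frac{g{\left(292,C{\left(-5 \right)} \right)} - 2970654}{631899 + 1989511} = \frac{\left(55 + \frac{16}{7} \cdot 292\right) - 2970654}{631899 + 1989511} = \frac{\left(55 + \frac{4672}{7}\right) - 2970654}{2621410} = \left(\frac{5057}{7} - 2970654\right) \frac{1}{2621410} = \left(- \frac{20789521}{7}\right) \frac{1}{2621410} = - \frac{20789521}{18349870}$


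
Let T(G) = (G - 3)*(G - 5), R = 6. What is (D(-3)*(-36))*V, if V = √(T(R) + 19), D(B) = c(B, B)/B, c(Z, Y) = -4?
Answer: -48*√22 ≈ -225.14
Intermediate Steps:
T(G) = (-5 + G)*(-3 + G) (T(G) = (-3 + G)*(-5 + G) = (-5 + G)*(-3 + G))
D(B) = -4/B
V = √22 (V = √((15 + 6² - 8*6) + 19) = √((15 + 36 - 48) + 19) = √(3 + 19) = √22 ≈ 4.6904)
(D(-3)*(-36))*V = (-4/(-3)*(-36))*√22 = (-4*(-⅓)*(-36))*√22 = ((4/3)*(-36))*√22 = -48*√22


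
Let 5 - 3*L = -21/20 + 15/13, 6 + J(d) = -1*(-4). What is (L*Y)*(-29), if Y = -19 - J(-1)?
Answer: 627589/780 ≈ 804.60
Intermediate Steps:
J(d) = -2 (J(d) = -6 - 1*(-4) = -6 + 4 = -2)
L = 1273/780 (L = 5/3 - (-21/20 + 15/13)/3 = 5/3 - ⅓*27/260 = 5/3 - 9/260 = 1273/780 ≈ 1.6321)
Y = -17 (Y = -19 - 1*(-2) = -19 + 2 = -17)
(L*Y)*(-29) = ((1273/780)*(-17))*(-29) = -21641/780*(-29) = 627589/780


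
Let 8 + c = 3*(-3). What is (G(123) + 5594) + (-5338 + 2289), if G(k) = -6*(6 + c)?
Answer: 2611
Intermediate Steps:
c = -17 (c = -8 + 3*(-3) = -8 - 9 = -17)
G(k) = 66 (G(k) = -6*(6 - 17) = -6*(-11) = 66)
(G(123) + 5594) + (-5338 + 2289) = (66 + 5594) + (-5338 + 2289) = 5660 - 3049 = 2611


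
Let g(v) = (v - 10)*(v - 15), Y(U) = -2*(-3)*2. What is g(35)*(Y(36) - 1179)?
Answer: -583500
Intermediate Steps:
Y(U) = 12 (Y(U) = 6*2 = 12)
g(v) = (-15 + v)*(-10 + v) (g(v) = (-10 + v)*(-15 + v) = (-15 + v)*(-10 + v))
g(35)*(Y(36) - 1179) = (150 + 35² - 25*35)*(12 - 1179) = (150 + 1225 - 875)*(-1167) = 500*(-1167) = -583500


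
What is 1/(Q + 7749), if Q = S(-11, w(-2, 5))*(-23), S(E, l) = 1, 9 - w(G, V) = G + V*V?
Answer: 1/7726 ≈ 0.00012943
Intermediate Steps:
w(G, V) = 9 - G - V**2 (w(G, V) = 9 - (G + V*V) = 9 - (G + V**2) = 9 + (-G - V**2) = 9 - G - V**2)
Q = -23 (Q = 1*(-23) = -23)
1/(Q + 7749) = 1/(-23 + 7749) = 1/7726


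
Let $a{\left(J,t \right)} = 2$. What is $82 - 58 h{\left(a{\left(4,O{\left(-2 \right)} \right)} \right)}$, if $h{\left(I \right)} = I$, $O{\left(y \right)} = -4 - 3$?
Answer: $-34$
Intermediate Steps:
$O{\left(y \right)} = -7$
$82 - 58 h{\left(a{\left(4,O{\left(-2 \right)} \right)} \right)} = 82 - 116 = -34$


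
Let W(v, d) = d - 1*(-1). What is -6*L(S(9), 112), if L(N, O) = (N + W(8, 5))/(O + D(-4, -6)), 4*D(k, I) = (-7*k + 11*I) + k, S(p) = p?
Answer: -180/203 ≈ -0.88670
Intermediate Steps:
W(v, d) = 1 + d (W(v, d) = d + 1 = 1 + d)
D(k, I) = -3*k/2 + 11*I/4 (D(k, I) = ((-7*k + 11*I) + k)/4 = (-6*k + 11*I)/4 = -3*k/2 + 11*I/4)
L(N, O) = (6 + N)/(-21/2 + O) (L(N, O) = (N + (1 + 5))/(O + (-3/2*(-4) + (11/4)*(-6))) = (N + 6)/(O + (6 - 33/2)) = (6 + N)/(O - 21/2) = (6 + N)/(-21/2 + O))
-6*L(S(9), 112) = -12*(6 + 9)/(-21 + 2*112) = -12*15/(-21 + 224) = -12*15/203 = -6*30/203 = -180/203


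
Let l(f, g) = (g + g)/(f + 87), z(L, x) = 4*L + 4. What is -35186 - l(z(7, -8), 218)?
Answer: -4187570/119 ≈ -35190.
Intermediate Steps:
z(L, x) = 4 + 4*L
l(f, g) = 2*g/(87 + f) (l(f, g) = (2*g)/(87 + f) = 2*g/(87 + f))
-35186 - l(z(7, -8), 218) = -35186 - 2*218/(87 + (4 + 4*7)) = -35186 - 2*218/(87 + (4 + 28)) = -35186 - 2*218/(87 + 32) = -35186 - 2*218/119 = -35186 - 1*436/119 = -35186 - 436/119 = -4187570/119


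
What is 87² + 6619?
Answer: 14188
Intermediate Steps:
87² + 6619 = 7569 + 6619 = 14188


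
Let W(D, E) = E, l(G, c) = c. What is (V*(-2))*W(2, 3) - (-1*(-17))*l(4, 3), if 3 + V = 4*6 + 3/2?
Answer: -186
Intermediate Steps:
V = 45/2 (V = -3 + (4*6 + 3/2) = -3 + (24 + 3*(½)) = -3 + (24 + 3/2) = -3 + 51/2 = 45/2 ≈ 22.500)
(V*(-2))*W(2, 3) - (-1*(-17))*l(4, 3) = ((45/2)*(-2))*3 - (-1*(-17))*3 = -45*3 - 17*3 = -135 - 1*51 = -135 - 51 = -186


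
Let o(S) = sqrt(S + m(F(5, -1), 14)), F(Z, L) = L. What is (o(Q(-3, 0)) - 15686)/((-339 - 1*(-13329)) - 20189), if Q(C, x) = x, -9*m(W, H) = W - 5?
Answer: 682/313 - sqrt(6)/21597 ≈ 2.1788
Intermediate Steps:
m(W, H) = 5/9 - W/9 (m(W, H) = -(W - 5)/9 = -(-5 + W)/9 = 5/9 - W/9)
o(S) = sqrt(2/3 + S) (o(S) = sqrt(S + (5/9 - 1/9*(-1))) = sqrt(S + (5/9 + 1/9)) = sqrt(S + 2/3) = sqrt(2/3 + S))
(o(Q(-3, 0)) - 15686)/((-339 - 1*(-13329)) - 20189) = (sqrt(6 + 9*0)/3 - 15686)/((-339 - 1*(-13329)) - 20189) = (sqrt(6 + 0)/3 - 15686)/((-339 + 13329) - 20189) = (sqrt(6)/3 - 15686)/(12990 - 20189) = (-15686 + sqrt(6)/3)/(-7199) = (-15686 + sqrt(6)/3)*(-1/7199) = 682/313 - sqrt(6)/21597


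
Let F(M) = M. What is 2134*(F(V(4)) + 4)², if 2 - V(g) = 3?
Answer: 19206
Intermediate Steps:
V(g) = -1 (V(g) = 2 - 1*3 = 2 - 3 = -1)
2134*(F(V(4)) + 4)² = 2134*(-1 + 4)² = 2134*3² = 2134*9 = 19206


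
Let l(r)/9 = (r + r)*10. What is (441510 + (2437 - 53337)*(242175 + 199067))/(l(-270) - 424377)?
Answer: 22458776290/472977 ≈ 47484.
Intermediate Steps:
l(r) = 180*r (l(r) = 9*((r + r)*10) = 9*((2*r)*10) = 9*(20*r) = 180*r)
(441510 + (2437 - 53337)*(242175 + 199067))/(l(-270) - 424377) = (441510 + (2437 - 53337)*(242175 + 199067))/(180*(-270) - 424377) = (441510 - 50900*441242)/(-48600 - 424377) = (441510 - 22459217800)/(-472977) = -22458776290*(-1/472977) = 22458776290/472977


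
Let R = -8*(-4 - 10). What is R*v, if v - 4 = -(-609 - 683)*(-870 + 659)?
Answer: -30532096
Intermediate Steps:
R = 112 (R = -8*(-14) = 112)
v = -272608 (v = 4 - (-609 - 683)*(-870 + 659) = 4 - (-1292)*(-211) = 4 - 1*272612 = 4 - 272612 = -272608)
R*v = 112*(-272608) = -30532096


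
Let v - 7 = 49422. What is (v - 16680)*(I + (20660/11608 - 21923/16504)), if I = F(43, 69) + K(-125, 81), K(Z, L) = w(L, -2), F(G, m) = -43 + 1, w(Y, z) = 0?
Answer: -32584451372289/23947304 ≈ -1.3607e+6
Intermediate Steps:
F(G, m) = -42
K(Z, L) = 0
I = -42 (I = -42 + 0 = -42)
v = 49429 (v = 7 + 49422 = 49429)
(v - 16680)*(I + (20660/11608 - 21923/16504)) = (49429 - 16680)*(-42 + (20660/11608 - 21923/16504)) = 32749*(-42 + (20660*(1/11608) - 21923*1/16504)) = 32749*(-42 + (5165/2902 - 21923/16504)) = 32749*(-42 + 10811307/23947304) = 32749*(-994975461/23947304) = -32584451372289/23947304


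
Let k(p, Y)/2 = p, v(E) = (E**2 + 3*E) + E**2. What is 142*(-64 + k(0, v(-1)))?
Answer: -9088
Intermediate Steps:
v(E) = 2*E**2 + 3*E
k(p, Y) = 2*p
142*(-64 + k(0, v(-1))) = 142*(-64 + 2*0) = 142*(-64 + 0) = 142*(-64) = -9088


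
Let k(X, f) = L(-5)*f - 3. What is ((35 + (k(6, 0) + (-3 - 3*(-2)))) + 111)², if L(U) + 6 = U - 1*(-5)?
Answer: 21316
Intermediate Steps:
L(U) = -1 + U (L(U) = -6 + (U - 1*(-5)) = -6 + (U + 5) = -6 + (5 + U) = -1 + U)
k(X, f) = -3 - 6*f (k(X, f) = (-1 - 5)*f - 3 = -6*f - 3 = -3 - 6*f)
((35 + (k(6, 0) + (-3 - 3*(-2)))) + 111)² = ((35 + ((-3 - 6*0) + (-3 - 3*(-2)))) + 111)² = ((35 + ((-3 + 0) + (-3 + 6))) + 111)² = ((35 + (-3 + 3)) + 111)² = ((35 + 0) + 111)² = (35 + 111)² = 146² = 21316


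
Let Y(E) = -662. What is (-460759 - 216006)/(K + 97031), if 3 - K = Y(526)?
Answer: -676765/97696 ≈ -6.9273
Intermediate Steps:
K = 665 (K = 3 - 1*(-662) = 3 + 662 = 665)
(-460759 - 216006)/(K + 97031) = (-460759 - 216006)/(665 + 97031) = -676765/97696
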